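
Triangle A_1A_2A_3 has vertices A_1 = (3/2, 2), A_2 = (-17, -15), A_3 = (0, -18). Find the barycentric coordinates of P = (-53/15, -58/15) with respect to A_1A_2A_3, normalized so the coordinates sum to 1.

(2/3, 4/15, 1/15)

Signed area of the reference triangle: [A_1A_2A_3] = ½·((3/2)·(-15−(-18)) + (-17)·(-18−2) + 0·(2−(-15))) = ½·(9/2 + 340 + 0) = 689/4.
[PA_2A_3] = ½·((-53/15)·(-15−(-18)) + (-17)·(-18−(-58/15)) + 0·(-58/15−(-15))) = ½·(-53/5 + 3604/15 + 0) = 689/6, so the A_1-coordinate is (689/6)/(689/4) = 2/3.
[A_1PA_3] = ½·((3/2)·(-58/15−(-18)) + (-53/15)·(-18−2) + 0·(2−(-58/15))) = ½·(106/5 + 212/3 + 0) = 689/15, so the A_2-coordinate is 4/15.
[A_1A_2P] = ½·((3/2)·(-15−(-58/15)) + (-17)·(-58/15−2) + (-53/15)·(2−(-15))) = ½·(-167/10 + 1496/15 − 901/15) = 689/60, so the A_3-coordinate is 1/15.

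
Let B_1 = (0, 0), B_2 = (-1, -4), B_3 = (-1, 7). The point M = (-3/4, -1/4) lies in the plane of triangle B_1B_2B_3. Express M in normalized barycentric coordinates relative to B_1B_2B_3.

Signed area of the reference triangle: [B_1B_2B_3] = ½·(0·(-4−7) + (-1)·(7−0) + (-1)·(0−(-4))) = ½·(0 − 7 − 4) = -11/2.
[MB_2B_3] = ½·((-3/4)·(-4−7) + (-1)·(7−(-1/4)) + (-1)·(-1/4−(-4))) = ½·(33/4 − 29/4 − 15/4) = -11/8, so the B_1-coordinate is (-11/8)/(-11/2) = 1/4.
[B_1MB_3] = ½·(0·(-1/4−7) + (-3/4)·(7−0) + (-1)·(0−(-1/4))) = ½·(0 − 21/4 − 1/4) = -11/4, so the B_2-coordinate is 1/2.
[B_1B_2M] = ½·(0·(-4−(-1/4)) + (-1)·(-1/4−0) + (-3/4)·(0−(-4))) = ½·(0 + 1/4 − 3) = -11/8, so the B_3-coordinate is 1/4.
Check: 1/4 + 1/2 + 1/4 = 1.

(1/4, 1/2, 1/4)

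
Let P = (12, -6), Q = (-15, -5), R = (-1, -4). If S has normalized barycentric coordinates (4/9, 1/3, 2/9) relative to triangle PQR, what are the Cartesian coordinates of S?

S = (4/9)·P + (1/3)·Q + (2/9)·R.
x-coordinate: (4/9)·12 + (1/3)·(-15) + (2/9)·(-1) = 1/9.
y-coordinate: (4/9)·(-6) + (1/3)·(-5) + (2/9)·(-4) = -47/9.

(1/9, -47/9)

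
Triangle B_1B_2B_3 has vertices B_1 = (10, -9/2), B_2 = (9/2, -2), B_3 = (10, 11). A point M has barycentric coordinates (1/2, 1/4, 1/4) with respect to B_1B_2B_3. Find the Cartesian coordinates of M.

(69/8, 0)

M = (1/2)·B_1 + (1/4)·B_2 + (1/4)·B_3.
x-coordinate: (1/2)·10 + (1/4)·(9/2) + (1/4)·10 = 69/8.
y-coordinate: (1/2)·(-9/2) + (1/4)·(-2) + (1/4)·11 = 0.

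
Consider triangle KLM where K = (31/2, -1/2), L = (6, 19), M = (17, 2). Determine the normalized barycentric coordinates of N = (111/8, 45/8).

Signed area of the reference triangle: [KLM] = ½·((31/2)·(19−2) + 6·(2−(-1/2)) + 17·(-1/2−19)) = ½·(527/2 + 15 − 663/2) = -53/2.
[NLM] = ½·((111/8)·(19−2) + 6·(2−(45/8)) + 17·(45/8−19)) = ½·(1887/8 − 87/4 − 1819/8) = -53/8, so the K-coordinate is (-53/8)/(-53/2) = 1/4.
[KNM] = ½·((31/2)·(45/8−2) + (111/8)·(2−(-1/2)) + 17·(-1/2−(45/8))) = ½·(899/16 + 555/16 − 833/8) = -53/8, so the L-coordinate is 1/4.
[KLN] = ½·((31/2)·(19−(45/8)) + 6·(45/8−(-1/2)) + (111/8)·(-1/2−19)) = ½·(3317/16 + 147/4 − 4329/16) = -53/4, so the M-coordinate is 1/2.

(1/4, 1/4, 1/2)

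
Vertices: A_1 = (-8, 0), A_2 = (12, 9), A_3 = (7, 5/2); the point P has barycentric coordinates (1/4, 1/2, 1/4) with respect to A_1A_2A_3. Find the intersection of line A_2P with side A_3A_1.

Line A_2P meets A_3A_1 where the A_2-coordinate vanishes; zeroing P's A_2-weight and renormalizing leaves A_3, A_1-weights 1/4 : 1/4 → (1/2, 1/2).
So Q = (1/2)·A_3 + (1/2)·A_1 = (-1/2, 5/4).

(-1/2, 5/4)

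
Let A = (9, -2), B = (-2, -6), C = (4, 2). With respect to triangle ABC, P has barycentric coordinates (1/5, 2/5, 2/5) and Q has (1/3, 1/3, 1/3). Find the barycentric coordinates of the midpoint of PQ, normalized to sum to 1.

Since both coordinate triples sum to 1, the midpoint's barycentrics are the componentwise average.
(1/5+1/3)/2 = 4/15; similarly 11/30 and 11/30.

(4/15, 11/30, 11/30)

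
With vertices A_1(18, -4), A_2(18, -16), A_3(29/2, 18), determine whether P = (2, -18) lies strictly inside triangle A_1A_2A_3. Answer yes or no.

no

Barycentric coordinates of P: (-551/42, 401/42, 32/7).
The three coordinates are negative, positive, positive; a point is interior exactly when all three are positive.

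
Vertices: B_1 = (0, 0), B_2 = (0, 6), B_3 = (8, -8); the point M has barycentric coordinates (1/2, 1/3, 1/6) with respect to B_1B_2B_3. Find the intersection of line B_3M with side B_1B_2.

(0, 12/5)

Line B_3M meets B_1B_2 where the B_3-coordinate vanishes; zeroing M's B_3-weight and renormalizing leaves B_1, B_2-weights 1/2 : 1/3 → (3/5, 2/5).
So N = (3/5)·B_1 + (2/5)·B_2 = (0, 12/5).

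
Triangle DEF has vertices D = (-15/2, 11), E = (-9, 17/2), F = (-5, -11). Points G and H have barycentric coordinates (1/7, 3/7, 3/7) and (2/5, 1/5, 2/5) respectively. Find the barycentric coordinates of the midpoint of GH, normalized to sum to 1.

Since both coordinate triples sum to 1, the midpoint's barycentrics are the componentwise average.
(1/7+2/5)/2 = 19/70; similarly 11/35 and 29/70.

(19/70, 11/35, 29/70)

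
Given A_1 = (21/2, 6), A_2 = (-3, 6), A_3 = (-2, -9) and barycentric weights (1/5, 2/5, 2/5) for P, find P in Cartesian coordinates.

P = (1/5)·A_1 + (2/5)·A_2 + (2/5)·A_3.
x-coordinate: (1/5)·(21/2) + (2/5)·(-3) + (2/5)·(-2) = 1/10.
y-coordinate: (1/5)·6 + (2/5)·6 + (2/5)·(-9) = 0.

(1/10, 0)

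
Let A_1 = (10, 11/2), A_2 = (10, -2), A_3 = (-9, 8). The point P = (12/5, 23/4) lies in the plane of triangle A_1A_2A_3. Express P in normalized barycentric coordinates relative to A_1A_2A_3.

Signed area of the reference triangle: [A_1A_2A_3] = ½·(10·(-2−8) + 10·(8−(11/2)) + (-9)·(11/2−(-2))) = ½·(-100 + 25 − 135/2) = -285/4.
[PA_2A_3] = ½·((12/5)·(-2−8) + 10·(8−(23/4)) + (-9)·(23/4−(-2))) = ½·(-24 + 45/2 − 279/4) = -285/8, so the A_1-coordinate is (-285/8)/(-285/4) = 1/2.
[A_1PA_3] = ½·(10·(23/4−8) + (12/5)·(8−(11/2)) + (-9)·(11/2−(23/4))) = ½·(-45/2 + 6 + 9/4) = -57/8, so the A_2-coordinate is 1/10.
[A_1A_2P] = ½·(10·(-2−(23/4)) + 10·(23/4−(11/2)) + (12/5)·(11/2−(-2))) = ½·(-155/2 + 5/2 + 18) = -57/2, so the A_3-coordinate is 2/5.
Check: 1/2 + 1/10 + 2/5 = 1.

(1/2, 1/10, 2/5)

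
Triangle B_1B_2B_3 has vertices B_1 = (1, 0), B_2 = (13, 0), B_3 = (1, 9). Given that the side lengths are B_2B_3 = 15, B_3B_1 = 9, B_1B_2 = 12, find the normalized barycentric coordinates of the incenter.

(5/12, 1/4, 1/3)

The incenter has barycentric coordinates proportional to the opposite side lengths: (15 : 9 : 12).
Normalizing by 15+9+12 = 36 gives (5/12, 1/4, 1/3).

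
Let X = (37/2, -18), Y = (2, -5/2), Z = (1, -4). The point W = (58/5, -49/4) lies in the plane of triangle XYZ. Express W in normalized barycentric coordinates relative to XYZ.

Signed area of the reference triangle: [XYZ] = ½·((37/2)·(-5/2−(-4)) + 2·(-4−(-18)) + 1·(-18−(-5/2))) = ½·(111/4 + 28 − 31/2) = 161/8.
[WYZ] = ½·((58/5)·(-5/2−(-4)) + 2·(-4−(-49/4)) + 1·(-49/4−(-5/2))) = ½·(87/5 + 33/2 − 39/4) = 483/40, so the X-coordinate is (483/40)/(161/8) = 3/5.
[XWZ] = ½·((37/2)·(-49/4−(-4)) + (58/5)·(-4−(-18)) + 1·(-18−(-49/4))) = ½·(-1221/8 + 812/5 − 23/4) = 161/80, so the Y-coordinate is 1/10.
[XYW] = ½·((37/2)·(-5/2−(-49/4)) + 2·(-49/4−(-18)) + (58/5)·(-18−(-5/2))) = ½·(1443/8 + 23/2 − 899/5) = 483/80, so the Z-coordinate is 3/10.

(3/5, 1/10, 3/10)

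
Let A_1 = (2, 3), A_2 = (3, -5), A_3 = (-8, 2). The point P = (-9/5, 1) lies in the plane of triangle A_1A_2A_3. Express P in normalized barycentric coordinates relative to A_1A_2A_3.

Signed area of the reference triangle: [A_1A_2A_3] = ½·(2·(-5−2) + 3·(2−3) + (-8)·(3−(-5))) = ½·(-14 − 3 − 64) = -81/2.
[PA_2A_3] = ½·((-9/5)·(-5−2) + 3·(2−1) + (-8)·(1−(-5))) = ½·(63/5 + 3 − 48) = -81/5, so the A_1-coordinate is (-81/5)/(-81/2) = 2/5.
[A_1PA_3] = ½·(2·(1−2) + (-9/5)·(2−3) + (-8)·(3−1)) = ½·(-2 + 9/5 − 16) = -81/10, so the A_2-coordinate is 1/5.
[A_1A_2P] = ½·(2·(-5−1) + 3·(1−3) + (-9/5)·(3−(-5))) = ½·(-12 − 6 − 72/5) = -81/5, so the A_3-coordinate is 2/5.
Check: 2/5 + 1/5 + 2/5 = 1.

(2/5, 1/5, 2/5)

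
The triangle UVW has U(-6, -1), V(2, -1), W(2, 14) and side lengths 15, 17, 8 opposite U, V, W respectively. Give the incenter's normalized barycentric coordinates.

The incenter has barycentric coordinates proportional to the opposite side lengths: (15 : 17 : 8).
Normalizing by 15+17+8 = 40 gives (3/8, 17/40, 1/5).

(3/8, 17/40, 1/5)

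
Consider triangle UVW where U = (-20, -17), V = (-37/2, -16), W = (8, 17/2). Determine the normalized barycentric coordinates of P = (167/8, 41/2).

(1/4, -3/4, 3/2)

Signed area of the reference triangle: [UVW] = ½·((-20)·(-16−(17/2)) + (-37/2)·(17/2−(-17)) + 8·(-17−(-16))) = ½·(490 − 1887/4 − 8) = 41/8.
[PVW] = ½·((167/8)·(-16−(17/2)) + (-37/2)·(17/2−(41/2)) + 8·(41/2−(-16))) = ½·(-8183/16 + 222 + 292) = 41/32, so the U-coordinate is (41/32)/(41/8) = 1/4.
[UPW] = ½·((-20)·(41/2−(17/2)) + (167/8)·(17/2−(-17)) + 8·(-17−(41/2))) = ½·(-240 + 8517/16 − 300) = -123/32, so the V-coordinate is -3/4.
[UVP] = ½·((-20)·(-16−(41/2)) + (-37/2)·(41/2−(-17)) + (167/8)·(-17−(-16))) = ½·(730 − 2775/4 − 167/8) = 123/16, so the W-coordinate is 3/2.
Check: 1/4 − 3/4 + 3/2 = 1.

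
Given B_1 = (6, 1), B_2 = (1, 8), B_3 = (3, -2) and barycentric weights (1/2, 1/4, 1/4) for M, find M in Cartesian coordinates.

M = (1/2)·B_1 + (1/4)·B_2 + (1/4)·B_3.
x-coordinate: (1/2)·6 + (1/4)·1 + (1/4)·3 = 4.
y-coordinate: (1/2)·1 + (1/4)·8 + (1/4)·(-2) = 2.

(4, 2)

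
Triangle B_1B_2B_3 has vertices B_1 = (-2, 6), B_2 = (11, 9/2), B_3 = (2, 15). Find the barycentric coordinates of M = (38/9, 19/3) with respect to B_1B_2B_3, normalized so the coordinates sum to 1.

(4/9, 4/9, 1/9)

Signed area of the reference triangle: [B_1B_2B_3] = ½·((-2)·(9/2−15) + 11·(15−6) + 2·(6−(9/2))) = ½·(21 + 99 + 3) = 123/2.
[MB_2B_3] = ½·((38/9)·(9/2−15) + 11·(15−(19/3)) + 2·(19/3−(9/2))) = ½·(-133/3 + 286/3 + 11/3) = 82/3, so the B_1-coordinate is (82/3)/(123/2) = 4/9.
[B_1MB_3] = ½·((-2)·(19/3−15) + (38/9)·(15−6) + 2·(6−(19/3))) = ½·(52/3 + 38 − 2/3) = 82/3, so the B_2-coordinate is 4/9.
[B_1B_2M] = ½·((-2)·(9/2−(19/3)) + 11·(19/3−6) + (38/9)·(6−(9/2))) = ½·(11/3 + 11/3 + 19/3) = 41/6, so the B_3-coordinate is 1/9.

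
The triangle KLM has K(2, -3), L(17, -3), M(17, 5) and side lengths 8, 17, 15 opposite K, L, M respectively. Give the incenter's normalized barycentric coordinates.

(1/5, 17/40, 3/8)

The incenter has barycentric coordinates proportional to the opposite side lengths: (8 : 17 : 15).
Normalizing by 8+17+15 = 40 gives (1/5, 17/40, 3/8).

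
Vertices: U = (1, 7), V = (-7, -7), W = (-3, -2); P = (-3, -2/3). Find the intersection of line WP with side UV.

(-3, 0)

Barycentric coordinates of P with respect to UVW: (1/3, 1/3, 1/3).
On side UV the W-coordinate is zero; dropping P's W-weight 1/3 and renormalizing the remaining 1/3 : 1/3 gives weights 1/2, 1/2 on U, V.
Q = (1/2)·(1, 7) + (1/2)·(-7, -7) = (-3, 0).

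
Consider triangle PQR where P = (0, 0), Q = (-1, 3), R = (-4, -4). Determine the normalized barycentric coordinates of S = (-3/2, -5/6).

(1/2, 1/6, 1/3)

Signed area of the reference triangle: [PQR] = ½·(0·(3−(-4)) + (-1)·(-4−0) + (-4)·(0−3)) = ½·(0 + 4 + 12) = 8.
[SQR] = ½·((-3/2)·(3−(-4)) + (-1)·(-4−(-5/6)) + (-4)·(-5/6−3)) = ½·(-21/2 + 19/6 + 46/3) = 4, so the P-coordinate is 4/8 = 1/2.
[PSR] = ½·(0·(-5/6−(-4)) + (-3/2)·(-4−0) + (-4)·(0−(-5/6))) = ½·(0 + 6 − 10/3) = 4/3, so the Q-coordinate is 1/6.
[PQS] = ½·(0·(3−(-5/6)) + (-1)·(-5/6−0) + (-3/2)·(0−3)) = ½·(0 + 5/6 + 9/2) = 8/3, so the R-coordinate is 1/3.
Check: 1/2 + 1/6 + 1/3 = 1.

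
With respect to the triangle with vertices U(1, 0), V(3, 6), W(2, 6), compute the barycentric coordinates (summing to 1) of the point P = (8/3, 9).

(-1/2, 1/6, 4/3)

Signed area of the reference triangle: [UVW] = ½·(1·(6−6) + 3·(6−0) + 2·(0−6)) = ½·(0 + 18 − 12) = 3.
[PVW] = ½·((8/3)·(6−6) + 3·(6−9) + 2·(9−6)) = ½·(0 − 9 + 6) = -3/2, so the U-coordinate is (-3/2)/3 = -1/2.
[UPW] = ½·(1·(9−6) + (8/3)·(6−0) + 2·(0−9)) = ½·(3 + 16 − 18) = 1/2, so the V-coordinate is 1/6.
[UVP] = ½·(1·(6−9) + 3·(9−0) + (8/3)·(0−6)) = ½·(-3 + 27 − 16) = 4, so the W-coordinate is 4/3.
Check: -1/2 + 1/6 + 4/3 = 1.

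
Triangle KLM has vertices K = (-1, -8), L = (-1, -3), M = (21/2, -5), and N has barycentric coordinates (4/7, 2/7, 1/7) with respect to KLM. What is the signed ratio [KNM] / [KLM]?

2/7

The signed ratio [KNM]/[KLM] equals the barycentric coordinate of N at vertex L, which is 2/7.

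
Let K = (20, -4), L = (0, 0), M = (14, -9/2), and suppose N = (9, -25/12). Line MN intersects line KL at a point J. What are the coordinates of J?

Barycentric coordinates of N with respect to KLM: (1/3, 1/2, 1/6).
On side KL the M-coordinate is zero; dropping N's M-weight 1/6 and renormalizing the remaining 1/3 : 1/2 gives weights 2/5, 3/5 on K, L.
J = (2/5)·(20, -4) + (3/5)·(0, 0) = (8, -8/5).

(8, -8/5)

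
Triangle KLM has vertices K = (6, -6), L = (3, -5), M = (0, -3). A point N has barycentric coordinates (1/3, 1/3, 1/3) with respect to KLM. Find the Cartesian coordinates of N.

(3, -14/3)

N = (1/3)·K + (1/3)·L + (1/3)·M.
x-coordinate: (1/3)·6 + (1/3)·3 + (1/3)·0 = 3.
y-coordinate: (1/3)·(-6) + (1/3)·(-5) + (1/3)·(-3) = -14/3.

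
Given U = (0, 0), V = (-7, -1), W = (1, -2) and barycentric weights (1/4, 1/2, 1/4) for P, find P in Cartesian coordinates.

(-13/4, -1)

P = (1/4)·U + (1/2)·V + (1/4)·W.
x-coordinate: (1/4)·0 + (1/2)·(-7) + (1/4)·1 = -13/4.
y-coordinate: (1/4)·0 + (1/2)·(-1) + (1/4)·(-2) = -1.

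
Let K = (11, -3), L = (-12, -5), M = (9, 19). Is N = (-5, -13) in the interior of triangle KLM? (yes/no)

no

Barycentric coordinates of N: (56/85, 62/85, -33/85).
The three coordinates are positive, positive, negative; a point is interior exactly when all three are positive.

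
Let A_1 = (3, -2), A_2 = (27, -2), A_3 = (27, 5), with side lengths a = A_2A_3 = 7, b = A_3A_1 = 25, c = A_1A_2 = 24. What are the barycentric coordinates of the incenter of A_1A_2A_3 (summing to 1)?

The incenter has barycentric coordinates proportional to the opposite side lengths: (7 : 25 : 24).
Normalizing by 7+25+24 = 56 gives (1/8, 25/56, 3/7).

(1/8, 25/56, 3/7)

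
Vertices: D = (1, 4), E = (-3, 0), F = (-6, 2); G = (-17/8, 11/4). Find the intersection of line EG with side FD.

(-2, 22/7)

Barycentric coordinates of G with respect to DEF: (1/2, 1/8, 3/8).
On side FD the E-coordinate is zero; dropping G's E-weight 1/8 and renormalizing the remaining 3/8 : 1/2 gives weights 3/7, 4/7 on F, D.
H = (3/7)·(-6, 2) + (4/7)·(1, 4) = (-2, 22/7).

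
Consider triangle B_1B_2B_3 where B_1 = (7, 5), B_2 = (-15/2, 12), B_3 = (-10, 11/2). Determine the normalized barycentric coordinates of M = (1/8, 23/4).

Signed area of the reference triangle: [B_1B_2B_3] = ½·(7·(12−(11/2)) + (-15/2)·(11/2−5) + (-10)·(5−12)) = ½·(91/2 − 15/4 + 70) = 447/8.
[MB_2B_3] = ½·((1/8)·(12−(11/2)) + (-15/2)·(11/2−(23/4)) + (-10)·(23/4−12)) = ½·(13/16 + 15/8 + 125/2) = 1043/32, so the B_1-coordinate is (1043/32)/(447/8) = 7/12.
[B_1MB_3] = ½·(7·(23/4−(11/2)) + (1/8)·(11/2−5) + (-10)·(5−(23/4))) = ½·(7/4 + 1/16 + 15/2) = 149/32, so the B_2-coordinate is 1/12.
[B_1B_2M] = ½·(7·(12−(23/4)) + (-15/2)·(23/4−5) + (1/8)·(5−12)) = ½·(175/4 − 45/8 − 7/8) = 149/8, so the B_3-coordinate is 1/3.

(7/12, 1/12, 1/3)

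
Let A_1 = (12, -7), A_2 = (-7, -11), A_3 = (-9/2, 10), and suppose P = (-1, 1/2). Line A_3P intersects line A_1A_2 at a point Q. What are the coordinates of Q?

Barycentric coordinates of P with respect to A_1A_2A_3: (1/4, 1/4, 1/2).
On side A_1A_2 the A_3-coordinate is zero; dropping P's A_3-weight 1/2 and renormalizing the remaining 1/4 : 1/4 gives weights 1/2, 1/2 on A_1, A_2.
Q = (1/2)·(12, -7) + (1/2)·(-7, -11) = (5/2, -9).

(5/2, -9)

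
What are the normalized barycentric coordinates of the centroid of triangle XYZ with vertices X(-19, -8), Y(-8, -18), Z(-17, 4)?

The centroid is the average of the vertices, so each weight is 1/3.

(1/3, 1/3, 1/3)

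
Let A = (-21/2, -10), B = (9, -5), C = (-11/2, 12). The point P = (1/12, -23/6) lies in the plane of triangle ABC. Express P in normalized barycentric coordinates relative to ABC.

Signed area of the reference triangle: [ABC] = ½·((-21/2)·(-5−12) + 9·(12−(-10)) + (-11/2)·(-10−(-5))) = ½·(357/2 + 198 + 55/2) = 202.
[PBC] = ½·((1/12)·(-5−12) + 9·(12−(-23/6)) + (-11/2)·(-23/6−(-5))) = ½·(-17/12 + 285/2 − 77/12) = 202/3, so the A-coordinate is (202/3)/202 = 1/3.
[APC] = ½·((-21/2)·(-23/6−12) + (1/12)·(12−(-10)) + (-11/2)·(-10−(-23/6))) = ½·(665/4 + 11/6 + 407/12) = 101, so the B-coordinate is 1/2.
[ABP] = ½·((-21/2)·(-5−(-23/6)) + 9·(-23/6−(-10)) + (1/12)·(-10−(-5))) = ½·(49/4 + 111/2 − 5/12) = 101/3, so the C-coordinate is 1/6.
Check: 1/3 + 1/2 + 1/6 = 1.

(1/3, 1/2, 1/6)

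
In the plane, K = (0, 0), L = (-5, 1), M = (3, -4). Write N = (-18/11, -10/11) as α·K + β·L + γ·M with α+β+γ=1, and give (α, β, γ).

(1/11, 6/11, 4/11)

Signed area of the reference triangle: [KLM] = ½·(0·(1−(-4)) + (-5)·(-4−0) + 3·(0−1)) = ½·(0 + 20 − 3) = 17/2.
[NLM] = ½·((-18/11)·(1−(-4)) + (-5)·(-4−(-10/11)) + 3·(-10/11−1)) = ½·(-90/11 + 170/11 − 63/11) = 17/22, so the K-coordinate is (17/22)/(17/2) = 1/11.
[KNM] = ½·(0·(-10/11−(-4)) + (-18/11)·(-4−0) + 3·(0−(-10/11))) = ½·(0 + 72/11 + 30/11) = 51/11, so the L-coordinate is 6/11.
[KLN] = ½·(0·(1−(-10/11)) + (-5)·(-10/11−0) + (-18/11)·(0−1)) = ½·(0 + 50/11 + 18/11) = 34/11, so the M-coordinate is 4/11.
Check: 1/11 + 6/11 + 4/11 = 1.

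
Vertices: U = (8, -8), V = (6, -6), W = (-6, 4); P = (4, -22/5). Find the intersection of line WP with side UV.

(13/2, -13/2)

Barycentric coordinates of P with respect to UVW: (1/5, 3/5, 1/5).
On side UV the W-coordinate is zero; dropping P's W-weight 1/5 and renormalizing the remaining 1/5 : 3/5 gives weights 1/4, 3/4 on U, V.
Q = (1/4)·(8, -8) + (3/4)·(6, -6) = (13/2, -13/2).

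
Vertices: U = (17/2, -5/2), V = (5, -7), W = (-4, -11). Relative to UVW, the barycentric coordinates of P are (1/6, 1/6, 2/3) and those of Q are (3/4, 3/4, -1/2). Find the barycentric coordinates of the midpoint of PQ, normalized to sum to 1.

Since both coordinate triples sum to 1, the midpoint's barycentrics are the componentwise average.
(1/6+3/4)/2 = 11/24; similarly 11/24 and 1/12.

(11/24, 11/24, 1/12)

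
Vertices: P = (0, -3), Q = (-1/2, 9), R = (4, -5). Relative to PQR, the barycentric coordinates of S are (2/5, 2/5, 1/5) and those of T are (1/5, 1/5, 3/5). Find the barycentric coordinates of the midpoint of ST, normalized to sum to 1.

(3/10, 3/10, 2/5)

Since both coordinate triples sum to 1, the midpoint's barycentrics are the componentwise average.
(2/5+1/5)/2 = 3/10; similarly 3/10 and 2/5.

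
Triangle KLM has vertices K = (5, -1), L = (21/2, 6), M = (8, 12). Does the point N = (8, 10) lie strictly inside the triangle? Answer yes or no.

yes

Barycentric coordinates of N: (10/101, 12/101, 79/101).
The three coordinates are positive, positive, positive; a point is interior exactly when all three are positive.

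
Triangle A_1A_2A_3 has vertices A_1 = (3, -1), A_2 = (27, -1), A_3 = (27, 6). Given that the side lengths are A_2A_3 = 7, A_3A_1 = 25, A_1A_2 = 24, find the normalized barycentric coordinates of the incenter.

The incenter has barycentric coordinates proportional to the opposite side lengths: (7 : 25 : 24).
Normalizing by 7+25+24 = 56 gives (1/8, 25/56, 3/7).

(1/8, 25/56, 3/7)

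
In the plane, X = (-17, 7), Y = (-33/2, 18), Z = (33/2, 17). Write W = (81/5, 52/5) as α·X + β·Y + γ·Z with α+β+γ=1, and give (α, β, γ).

(3/5, -3/5, 1)

Signed area of the reference triangle: [XYZ] = ½·((-17)·(18−17) + (-33/2)·(17−7) + (33/2)·(7−18)) = ½·(-17 − 165 − 363/2) = -727/4.
[WYZ] = ½·((81/5)·(18−17) + (-33/2)·(17−(52/5)) + (33/2)·(52/5−18)) = ½·(81/5 − 1089/10 − 627/5) = -2181/20, so the X-coordinate is (-2181/20)/(-727/4) = 3/5.
[XWZ] = ½·((-17)·(52/5−17) + (81/5)·(17−7) + (33/2)·(7−(52/5))) = ½·(561/5 + 162 − 561/10) = 2181/20, so the Y-coordinate is -3/5.
[XYW] = ½·((-17)·(18−(52/5)) + (-33/2)·(52/5−7) + (81/5)·(7−18)) = ½·(-646/5 − 561/10 − 891/5) = -727/4, so the Z-coordinate is 1.
Check: 3/5 − 3/5 + 1 = 1.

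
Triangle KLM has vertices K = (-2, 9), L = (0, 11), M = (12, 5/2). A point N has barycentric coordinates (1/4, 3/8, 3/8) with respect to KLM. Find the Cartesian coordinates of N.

(4, 117/16)

N = (1/4)·K + (3/8)·L + (3/8)·M.
x-coordinate: (1/4)·(-2) + (3/8)·0 + (3/8)·12 = 4.
y-coordinate: (1/4)·9 + (3/8)·11 + (3/8)·(5/2) = 117/16.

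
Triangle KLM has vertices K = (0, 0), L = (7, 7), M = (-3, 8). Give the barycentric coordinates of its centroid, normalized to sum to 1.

The centroid is the average of the vertices, so each weight is 1/3.

(1/3, 1/3, 1/3)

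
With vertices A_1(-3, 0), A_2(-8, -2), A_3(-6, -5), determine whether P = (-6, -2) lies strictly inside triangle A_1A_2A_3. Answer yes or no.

Barycentric coordinates of P: (6/19, 9/19, 4/19).
The three coordinates are positive, positive, positive; a point is interior exactly when all three are positive.

yes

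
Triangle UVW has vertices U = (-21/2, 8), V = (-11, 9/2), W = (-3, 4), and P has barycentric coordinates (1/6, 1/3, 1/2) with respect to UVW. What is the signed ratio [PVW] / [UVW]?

The signed ratio [PVW]/[UVW] equals the barycentric coordinate of P at vertex U, which is 1/6.

1/6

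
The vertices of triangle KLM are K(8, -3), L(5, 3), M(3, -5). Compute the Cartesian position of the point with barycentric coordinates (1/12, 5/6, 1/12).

(61/12, 11/6)

N = (1/12)·K + (5/6)·L + (1/12)·M.
x-coordinate: (1/12)·8 + (5/6)·5 + (1/12)·3 = 61/12.
y-coordinate: (1/12)·(-3) + (5/6)·3 + (1/12)·(-5) = 11/6.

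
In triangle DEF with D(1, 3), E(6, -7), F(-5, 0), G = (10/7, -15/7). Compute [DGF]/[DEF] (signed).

[DEF] = ½·(1·(-7−0) + 6·(0−3) + (-5)·(3−(-7))) = ½·(-7 − 18 − 50) = -75/2.
[DGF] = ½·(1·(-15/7−0) + (10/7)·(0−3) + (-5)·(3−(-15/7))) = ½·(-15/7 − 30/7 − 180/7) = -225/14, so the ratio is (-225/14)/(-75/2) = 3/7.

3/7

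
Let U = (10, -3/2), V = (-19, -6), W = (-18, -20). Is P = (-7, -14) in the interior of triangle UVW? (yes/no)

Barycentric coordinates of P: (320/821, -71/821, 572/821).
The three coordinates are positive, negative, positive; a point is interior exactly when all three are positive.

no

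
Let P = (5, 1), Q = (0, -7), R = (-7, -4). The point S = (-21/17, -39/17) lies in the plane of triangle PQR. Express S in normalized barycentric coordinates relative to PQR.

Signed area of the reference triangle: [PQR] = ½·(5·(-7−(-4)) + 0·(-4−1) + (-7)·(1−(-7))) = ½·(-15 + 0 − 56) = -71/2.
[SQR] = ½·((-21/17)·(-7−(-4)) + 0·(-4−(-39/17)) + (-7)·(-39/17−(-7))) = ½·(63/17 + 0 − 560/17) = -497/34, so the P-coordinate is (-497/34)/(-71/2) = 7/17.
[PSR] = ½·(5·(-39/17−(-4)) + (-21/17)·(-4−1) + (-7)·(1−(-39/17))) = ½·(145/17 + 105/17 − 392/17) = -71/17, so the Q-coordinate is 2/17.
[PQS] = ½·(5·(-7−(-39/17)) + 0·(-39/17−1) + (-21/17)·(1−(-7))) = ½·(-400/17 + 0 − 168/17) = -284/17, so the R-coordinate is 8/17.

(7/17, 2/17, 8/17)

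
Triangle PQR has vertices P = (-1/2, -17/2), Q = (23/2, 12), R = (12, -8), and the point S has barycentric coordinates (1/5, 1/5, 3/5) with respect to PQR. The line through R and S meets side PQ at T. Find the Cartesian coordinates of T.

Line RS meets PQ where the R-coordinate vanishes; zeroing S's R-weight and renormalizing leaves P, Q-weights 1/5 : 1/5 → (1/2, 1/2).
So T = (1/2)·P + (1/2)·Q = (11/2, 7/4).

(11/2, 7/4)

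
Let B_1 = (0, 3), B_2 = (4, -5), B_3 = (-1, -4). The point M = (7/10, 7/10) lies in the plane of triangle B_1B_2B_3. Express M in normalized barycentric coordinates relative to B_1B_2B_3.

Signed area of the reference triangle: [B_1B_2B_3] = ½·(0·(-5−(-4)) + 4·(-4−3) + (-1)·(3−(-5))) = ½·(0 − 28 − 8) = -18.
[MB_2B_3] = ½·((7/10)·(-5−(-4)) + 4·(-4−(7/10)) + (-1)·(7/10−(-5))) = ½·(-7/10 − 94/5 − 57/10) = -63/5, so the B_1-coordinate is (-63/5)/(-18) = 7/10.
[B_1MB_3] = ½·(0·(7/10−(-4)) + (7/10)·(-4−3) + (-1)·(3−(7/10))) = ½·(0 − 49/10 − 23/10) = -18/5, so the B_2-coordinate is 1/5.
[B_1B_2M] = ½·(0·(-5−(7/10)) + 4·(7/10−3) + (7/10)·(3−(-5))) = ½·(0 − 46/5 + 28/5) = -9/5, so the B_3-coordinate is 1/10.
Check: 7/10 + 1/5 + 1/10 = 1.

(7/10, 1/5, 1/10)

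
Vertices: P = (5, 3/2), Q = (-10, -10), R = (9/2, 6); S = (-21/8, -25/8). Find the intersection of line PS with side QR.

(-31/6, -14/3)

Barycentric coordinates of S with respect to PQR: (1/4, 1/2, 1/4).
On side QR the P-coordinate is zero; dropping S's P-weight 1/4 and renormalizing the remaining 1/2 : 1/4 gives weights 2/3, 1/3 on Q, R.
T = (2/3)·(-10, -10) + (1/3)·(9/2, 6) = (-31/6, -14/3).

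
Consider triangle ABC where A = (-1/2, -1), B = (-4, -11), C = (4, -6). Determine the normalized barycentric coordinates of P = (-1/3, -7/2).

Signed area of the reference triangle: [ABC] = ½·((-1/2)·(-11−(-6)) + (-4)·(-6−(-1)) + 4·(-1−(-11))) = ½·(5/2 + 20 + 40) = 125/4.
[PBC] = ½·((-1/3)·(-11−(-6)) + (-4)·(-6−(-7/2)) + 4·(-7/2−(-11))) = ½·(5/3 + 10 + 30) = 125/6, so the A-coordinate is (125/6)/(125/4) = 2/3.
[APC] = ½·((-1/2)·(-7/2−(-6)) + (-1/3)·(-6−(-1)) + 4·(-1−(-7/2))) = ½·(-5/4 + 5/3 + 10) = 125/24, so the B-coordinate is 1/6.
[ABP] = ½·((-1/2)·(-11−(-7/2)) + (-4)·(-7/2−(-1)) + (-1/3)·(-1−(-11))) = ½·(15/4 + 10 − 10/3) = 125/24, so the C-coordinate is 1/6.
Check: 2/3 + 1/6 + 1/6 = 1.

(2/3, 1/6, 1/6)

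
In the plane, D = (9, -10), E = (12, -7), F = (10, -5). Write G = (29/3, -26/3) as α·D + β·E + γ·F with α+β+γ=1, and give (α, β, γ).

Signed area of the reference triangle: [DEF] = ½·(9·(-7−(-5)) + 12·(-5−(-10)) + 10·(-10−(-7))) = ½·(-18 + 60 − 30) = 6.
[GEF] = ½·((29/3)·(-7−(-5)) + 12·(-5−(-26/3)) + 10·(-26/3−(-7))) = ½·(-58/3 + 44 − 50/3) = 4, so the D-coordinate is 4/6 = 2/3.
[DGF] = ½·(9·(-26/3−(-5)) + (29/3)·(-5−(-10)) + 10·(-10−(-26/3))) = ½·(-33 + 145/3 − 40/3) = 1, so the E-coordinate is 1/6.
[DEG] = ½·(9·(-7−(-26/3)) + 12·(-26/3−(-10)) + (29/3)·(-10−(-7))) = ½·(15 + 16 − 29) = 1, so the F-coordinate is 1/6.
Check: 2/3 + 1/6 + 1/6 = 1.

(2/3, 1/6, 1/6)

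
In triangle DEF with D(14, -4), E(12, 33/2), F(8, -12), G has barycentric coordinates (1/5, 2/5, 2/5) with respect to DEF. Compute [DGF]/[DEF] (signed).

The signed ratio [DGF]/[DEF] equals the barycentric coordinate of G at vertex E, which is 2/5.

2/5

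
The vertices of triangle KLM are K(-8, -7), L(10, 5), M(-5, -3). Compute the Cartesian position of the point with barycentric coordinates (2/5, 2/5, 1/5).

N = (2/5)·K + (2/5)·L + (1/5)·M.
x-coordinate: (2/5)·(-8) + (2/5)·10 + (1/5)·(-5) = -1/5.
y-coordinate: (2/5)·(-7) + (2/5)·5 + (1/5)·(-3) = -7/5.

(-1/5, -7/5)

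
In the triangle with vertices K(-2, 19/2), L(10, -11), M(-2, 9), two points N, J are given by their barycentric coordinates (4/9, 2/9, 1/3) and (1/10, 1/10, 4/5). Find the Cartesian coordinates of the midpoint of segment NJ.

Barycentric coordinates of the midpoint are the average: (49/180, 29/180, 17/30).
Converting: (49/180)·K + (29/180)·L + (17/30)·M = (-1/15, 2129/360).

(-1/15, 2129/360)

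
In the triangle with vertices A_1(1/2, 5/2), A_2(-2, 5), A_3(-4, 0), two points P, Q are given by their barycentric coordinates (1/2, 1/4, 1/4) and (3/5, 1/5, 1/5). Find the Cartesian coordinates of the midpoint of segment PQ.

(-43/40, 5/2)

Barycentric coordinates of the midpoint are the average: (11/20, 9/40, 9/40).
Converting: (11/20)·A_1 + (9/40)·A_2 + (9/40)·A_3 = (-43/40, 5/2).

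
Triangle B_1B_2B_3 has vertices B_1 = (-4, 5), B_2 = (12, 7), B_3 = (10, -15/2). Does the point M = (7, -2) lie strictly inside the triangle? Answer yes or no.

yes

Barycentric coordinates of M: (109/456, 79/456, 67/114).
The three coordinates are positive, positive, positive; a point is interior exactly when all three are positive.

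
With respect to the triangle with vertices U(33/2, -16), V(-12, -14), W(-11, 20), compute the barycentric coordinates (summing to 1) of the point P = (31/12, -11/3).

(1/2, 1/6, 1/3)

Signed area of the reference triangle: [UVW] = ½·((33/2)·(-14−20) + (-12)·(20−(-16)) + (-11)·(-16−(-14))) = ½·(-561 − 432 + 22) = -971/2.
[PVW] = ½·((31/12)·(-14−20) + (-12)·(20−(-11/3)) + (-11)·(-11/3−(-14))) = ½·(-527/6 − 284 − 341/3) = -971/4, so the U-coordinate is (-971/4)/(-971/2) = 1/2.
[UPW] = ½·((33/2)·(-11/3−20) + (31/12)·(20−(-16)) + (-11)·(-16−(-11/3))) = ½·(-781/2 + 93 + 407/3) = -971/12, so the V-coordinate is 1/6.
[UVP] = ½·((33/2)·(-14−(-11/3)) + (-12)·(-11/3−(-16)) + (31/12)·(-16−(-14))) = ½·(-341/2 − 148 − 31/6) = -971/6, so the W-coordinate is 1/3.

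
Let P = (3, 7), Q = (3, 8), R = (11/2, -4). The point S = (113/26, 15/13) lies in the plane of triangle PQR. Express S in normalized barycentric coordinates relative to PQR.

Signed area of the reference triangle: [PQR] = ½·(3·(8−(-4)) + 3·(-4−7) + (11/2)·(7−8)) = ½·(36 − 33 − 11/2) = -5/4.
[SQR] = ½·((113/26)·(8−(-4)) + 3·(-4−(15/13)) + (11/2)·(15/13−8)) = ½·(678/13 − 201/13 − 979/26) = -25/52, so the P-coordinate is (-25/52)/(-5/4) = 5/13.
[PSR] = ½·(3·(15/13−(-4)) + (113/26)·(-4−7) + (11/2)·(7−(15/13))) = ½·(201/13 − 1243/26 + 418/13) = -5/52, so the Q-coordinate is 1/13.
[PQS] = ½·(3·(8−(15/13)) + 3·(15/13−7) + (113/26)·(7−8)) = ½·(267/13 − 228/13 − 113/26) = -35/52, so the R-coordinate is 7/13.
Check: 5/13 + 1/13 + 7/13 = 1.

(5/13, 1/13, 7/13)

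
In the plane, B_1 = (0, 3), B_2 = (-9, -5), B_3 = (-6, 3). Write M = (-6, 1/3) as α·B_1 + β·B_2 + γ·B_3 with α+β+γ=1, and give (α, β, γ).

(1/6, 1/3, 1/2)

Signed area of the reference triangle: [B_1B_2B_3] = ½·(0·(-5−3) + (-9)·(3−3) + (-6)·(3−(-5))) = ½·(0 + 0 − 48) = -24.
[MB_2B_3] = ½·((-6)·(-5−3) + (-9)·(3−(1/3)) + (-6)·(1/3−(-5))) = ½·(48 − 24 − 32) = -4, so the B_1-coordinate is (-4)/(-24) = 1/6.
[B_1MB_3] = ½·(0·(1/3−3) + (-6)·(3−3) + (-6)·(3−(1/3))) = ½·(0 + 0 − 16) = -8, so the B_2-coordinate is 1/3.
[B_1B_2M] = ½·(0·(-5−(1/3)) + (-9)·(1/3−3) + (-6)·(3−(-5))) = ½·(0 + 24 − 48) = -12, so the B_3-coordinate is 1/2.
Check: 1/6 + 1/3 + 1/2 = 1.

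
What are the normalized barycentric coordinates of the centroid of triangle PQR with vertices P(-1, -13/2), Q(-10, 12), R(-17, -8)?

The centroid is the average of the vertices, so each weight is 1/3.

(1/3, 1/3, 1/3)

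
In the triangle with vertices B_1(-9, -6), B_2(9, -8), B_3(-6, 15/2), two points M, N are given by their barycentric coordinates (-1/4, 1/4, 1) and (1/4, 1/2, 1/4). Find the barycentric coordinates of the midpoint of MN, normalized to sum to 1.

(0, 3/8, 5/8)

Since both coordinate triples sum to 1, the midpoint's barycentrics are the componentwise average.
(-1/4+1/4)/2 = 0; similarly 3/8 and 5/8.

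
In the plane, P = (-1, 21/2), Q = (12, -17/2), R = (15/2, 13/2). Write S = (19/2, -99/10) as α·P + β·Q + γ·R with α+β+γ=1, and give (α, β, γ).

Signed area of the reference triangle: [PQR] = ½·((-1)·(-17/2−(13/2)) + 12·(13/2−(21/2)) + (15/2)·(21/2−(-17/2))) = ½·(15 − 48 + 285/2) = 219/4.
[SQR] = ½·((19/2)·(-17/2−(13/2)) + 12·(13/2−(-99/10)) + (15/2)·(-99/10−(-17/2))) = ½·(-285/2 + 984/5 − 21/2) = 219/10, so the P-coordinate is (219/10)/(219/4) = 2/5.
[PSR] = ½·((-1)·(-99/10−(13/2)) + (19/2)·(13/2−(21/2)) + (15/2)·(21/2−(-99/10))) = ½·(82/5 − 38 + 153) = 657/10, so the Q-coordinate is 6/5.
[PQS] = ½·((-1)·(-17/2−(-99/10)) + 12·(-99/10−(21/2)) + (19/2)·(21/2−(-17/2))) = ½·(-7/5 − 1224/5 + 361/2) = -657/20, so the R-coordinate is -3/5.

(2/5, 6/5, -3/5)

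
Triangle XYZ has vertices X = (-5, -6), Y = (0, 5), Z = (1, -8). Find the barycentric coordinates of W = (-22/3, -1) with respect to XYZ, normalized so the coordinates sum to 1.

(4/3, 1/3, -2/3)

Signed area of the reference triangle: [XYZ] = ½·((-5)·(5−(-8)) + 0·(-8−(-6)) + 1·(-6−5)) = ½·(-65 + 0 − 11) = -38.
[WYZ] = ½·((-22/3)·(5−(-8)) + 0·(-8−(-1)) + 1·(-1−5)) = ½·(-286/3 + 0 − 6) = -152/3, so the X-coordinate is (-152/3)/(-38) = 4/3.
[XWZ] = ½·((-5)·(-1−(-8)) + (-22/3)·(-8−(-6)) + 1·(-6−(-1))) = ½·(-35 + 44/3 − 5) = -38/3, so the Y-coordinate is 1/3.
[XYW] = ½·((-5)·(5−(-1)) + 0·(-1−(-6)) + (-22/3)·(-6−5)) = ½·(-30 + 0 + 242/3) = 76/3, so the Z-coordinate is -2/3.
Check: 4/3 + 1/3 − 2/3 = 1.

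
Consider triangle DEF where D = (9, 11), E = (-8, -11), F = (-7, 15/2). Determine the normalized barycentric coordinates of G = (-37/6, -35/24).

Signed area of the reference triangle: [DEF] = ½·(9·(-11−(15/2)) + (-8)·(15/2−11) + (-7)·(11−(-11))) = ½·(-333/2 + 28 − 154) = -585/4.
[GEF] = ½·((-37/6)·(-11−(15/2)) + (-8)·(15/2−(-35/24)) + (-7)·(-35/24−(-11))) = ½·(1369/12 − 215/3 − 1603/24) = -195/16, so the D-coordinate is (-195/16)/(-585/4) = 1/12.
[DGF] = ½·(9·(-35/24−(15/2)) + (-37/6)·(15/2−11) + (-7)·(11−(-35/24))) = ½·(-645/8 + 259/12 − 2093/24) = -585/8, so the E-coordinate is 1/2.
[DEG] = ½·(9·(-11−(-35/24)) + (-8)·(-35/24−11) + (-37/6)·(11−(-11))) = ½·(-687/8 + 299/3 − 407/3) = -975/16, so the F-coordinate is 5/12.
Check: 1/12 + 1/2 + 5/12 = 1.

(1/12, 1/2, 5/12)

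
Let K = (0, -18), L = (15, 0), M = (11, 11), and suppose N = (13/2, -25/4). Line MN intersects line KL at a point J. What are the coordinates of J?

Barycentric coordinates of N with respect to KLM: (1/2, 1/4, 1/4).
On side KL the M-coordinate is zero; dropping N's M-weight 1/4 and renormalizing the remaining 1/2 : 1/4 gives weights 2/3, 1/3 on K, L.
J = (2/3)·(0, -18) + (1/3)·(15, 0) = (5, -12).

(5, -12)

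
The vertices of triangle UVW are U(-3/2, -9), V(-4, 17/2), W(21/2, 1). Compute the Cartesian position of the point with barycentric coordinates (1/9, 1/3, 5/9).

P = (1/9)·U + (1/3)·V + (5/9)·W.
x-coordinate: (1/9)·(-3/2) + (1/3)·(-4) + (5/9)·(21/2) = 13/3.
y-coordinate: (1/9)·(-9) + (1/3)·(17/2) + (5/9)·1 = 43/18.

(13/3, 43/18)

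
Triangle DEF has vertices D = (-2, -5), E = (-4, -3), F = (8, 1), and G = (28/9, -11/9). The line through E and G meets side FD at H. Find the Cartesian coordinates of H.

(36/7, -5/7)

Barycentric coordinates of G with respect to DEF: (2/9, 2/9, 5/9).
On side FD the E-coordinate is zero; dropping G's E-weight 2/9 and renormalizing the remaining 5/9 : 2/9 gives weights 5/7, 2/7 on F, D.
H = (5/7)·(8, 1) + (2/7)·(-2, -5) = (36/7, -5/7).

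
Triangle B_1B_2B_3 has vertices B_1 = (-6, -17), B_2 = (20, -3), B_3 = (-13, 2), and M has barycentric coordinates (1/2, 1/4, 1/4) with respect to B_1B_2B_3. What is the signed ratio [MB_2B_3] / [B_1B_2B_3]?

1/2

The signed ratio [MB_2B_3]/[B_1B_2B_3] equals the barycentric coordinate of M at vertex B_1, which is 1/2.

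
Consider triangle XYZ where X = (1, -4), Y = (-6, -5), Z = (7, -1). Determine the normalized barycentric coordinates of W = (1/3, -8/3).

Signed area of the reference triangle: [XYZ] = ½·(1·(-5−(-1)) + (-6)·(-1−(-4)) + 7·(-4−(-5))) = ½·(-4 − 18 + 7) = -15/2.
[WYZ] = ½·((1/3)·(-5−(-1)) + (-6)·(-1−(-8/3)) + 7·(-8/3−(-5))) = ½·(-4/3 − 10 + 49/3) = 5/2, so the X-coordinate is (5/2)/(-15/2) = -1/3.
[XWZ] = ½·(1·(-8/3−(-1)) + (1/3)·(-1−(-4)) + 7·(-4−(-8/3))) = ½·(-5/3 + 1 − 28/3) = -5, so the Y-coordinate is 2/3.
[XYW] = ½·(1·(-5−(-8/3)) + (-6)·(-8/3−(-4)) + (1/3)·(-4−(-5))) = ½·(-7/3 − 8 + 1/3) = -5, so the Z-coordinate is 2/3.

(-1/3, 2/3, 2/3)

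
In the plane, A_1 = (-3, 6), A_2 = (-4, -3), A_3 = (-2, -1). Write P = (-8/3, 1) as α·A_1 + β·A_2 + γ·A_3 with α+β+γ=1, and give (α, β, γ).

(1/3, 1/6, 1/2)

Signed area of the reference triangle: [A_1A_2A_3] = ½·((-3)·(-3−(-1)) + (-4)·(-1−6) + (-2)·(6−(-3))) = ½·(6 + 28 − 18) = 8.
[PA_2A_3] = ½·((-8/3)·(-3−(-1)) + (-4)·(-1−1) + (-2)·(1−(-3))) = ½·(16/3 + 8 − 8) = 8/3, so the A_1-coordinate is (8/3)/8 = 1/3.
[A_1PA_3] = ½·((-3)·(1−(-1)) + (-8/3)·(-1−6) + (-2)·(6−1)) = ½·(-6 + 56/3 − 10) = 4/3, so the A_2-coordinate is 1/6.
[A_1A_2P] = ½·((-3)·(-3−1) + (-4)·(1−6) + (-8/3)·(6−(-3))) = ½·(12 + 20 − 24) = 4, so the A_3-coordinate is 1/2.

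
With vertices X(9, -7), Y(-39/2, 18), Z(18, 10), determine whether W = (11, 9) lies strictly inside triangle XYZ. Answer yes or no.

yes

Barycentric coordinates of W: (17/129, 20/129, 92/129).
The three coordinates are positive, positive, positive; a point is interior exactly when all three are positive.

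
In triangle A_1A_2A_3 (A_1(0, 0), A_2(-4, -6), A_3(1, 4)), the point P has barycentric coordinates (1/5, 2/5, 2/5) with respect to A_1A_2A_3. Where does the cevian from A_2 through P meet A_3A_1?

Line A_2P meets A_3A_1 where the A_2-coordinate vanishes; zeroing P's A_2-weight and renormalizing leaves A_3, A_1-weights 2/5 : 1/5 → (2/3, 1/3).
So Q = (2/3)·A_3 + (1/3)·A_1 = (2/3, 8/3).

(2/3, 8/3)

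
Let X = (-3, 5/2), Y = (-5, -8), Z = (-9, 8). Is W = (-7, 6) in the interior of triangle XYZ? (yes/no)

yes

Barycentric coordinates of W: (12/37, 1/74, 49/74).
The three coordinates are positive, positive, positive; a point is interior exactly when all three are positive.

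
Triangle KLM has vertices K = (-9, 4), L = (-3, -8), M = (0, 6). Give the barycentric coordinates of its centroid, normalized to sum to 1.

(1/3, 1/3, 1/3)

The centroid is the average of the vertices, so each weight is 1/3.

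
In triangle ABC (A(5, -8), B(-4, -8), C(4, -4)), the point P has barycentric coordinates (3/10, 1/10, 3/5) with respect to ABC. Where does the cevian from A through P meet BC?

Line AP meets BC where the A-coordinate vanishes; zeroing P's A-weight and renormalizing leaves B, C-weights 1/10 : 3/5 → (1/7, 6/7).
So Q = (1/7)·B + (6/7)·C = (20/7, -32/7).

(20/7, -32/7)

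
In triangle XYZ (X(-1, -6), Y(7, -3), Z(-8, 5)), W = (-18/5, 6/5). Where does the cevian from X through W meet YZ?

(-17/4, 3)

Barycentric coordinates of W with respect to XYZ: (1/5, 1/5, 3/5).
On side YZ the X-coordinate is zero; dropping W's X-weight 1/5 and renormalizing the remaining 1/5 : 3/5 gives weights 1/4, 3/4 on Y, Z.
V = (1/4)·(7, -3) + (3/4)·(-8, 5) = (-17/4, 3).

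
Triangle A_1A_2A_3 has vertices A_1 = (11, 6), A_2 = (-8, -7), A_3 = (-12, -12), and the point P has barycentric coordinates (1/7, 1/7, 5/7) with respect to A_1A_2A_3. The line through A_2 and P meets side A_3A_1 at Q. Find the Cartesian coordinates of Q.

(-49/6, -9)

Line A_2P meets A_3A_1 where the A_2-coordinate vanishes; zeroing P's A_2-weight and renormalizing leaves A_3, A_1-weights 5/7 : 1/7 → (5/6, 1/6).
So Q = (5/6)·A_3 + (1/6)·A_1 = (-49/6, -9).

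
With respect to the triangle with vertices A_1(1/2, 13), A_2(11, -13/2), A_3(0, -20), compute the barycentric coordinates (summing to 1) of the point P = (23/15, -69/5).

(2/15, 2/15, 11/15)

Signed area of the reference triangle: [A_1A_2A_3] = ½·((1/2)·(-13/2−(-20)) + 11·(-20−13) + 0·(13−(-13/2))) = ½·(27/4 − 363 + 0) = -1425/8.
[PA_2A_3] = ½·((23/15)·(-13/2−(-20)) + 11·(-20−(-69/5)) + 0·(-69/5−(-13/2))) = ½·(207/10 − 341/5 + 0) = -95/4, so the A_1-coordinate is (-95/4)/(-1425/8) = 2/15.
[A_1PA_3] = ½·((1/2)·(-69/5−(-20)) + (23/15)·(-20−13) + 0·(13−(-69/5))) = ½·(31/10 − 253/5 + 0) = -95/4, so the A_2-coordinate is 2/15.
[A_1A_2P] = ½·((1/2)·(-13/2−(-69/5)) + 11·(-69/5−13) + (23/15)·(13−(-13/2))) = ½·(73/20 − 1474/5 + 299/10) = -1045/8, so the A_3-coordinate is 11/15.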